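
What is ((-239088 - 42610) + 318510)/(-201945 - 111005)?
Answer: -18406/156475 ≈ -0.11763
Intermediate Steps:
((-239088 - 42610) + 318510)/(-201945 - 111005) = (-281698 + 318510)/(-312950) = 36812*(-1/312950) = -18406/156475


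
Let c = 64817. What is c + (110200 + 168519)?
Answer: 343536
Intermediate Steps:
c + (110200 + 168519) = 64817 + (110200 + 168519) = 64817 + 278719 = 343536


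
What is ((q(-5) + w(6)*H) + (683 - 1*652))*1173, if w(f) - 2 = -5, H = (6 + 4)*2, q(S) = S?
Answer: -39882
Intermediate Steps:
H = 20 (H = 10*2 = 20)
w(f) = -3 (w(f) = 2 - 5 = -3)
((q(-5) + w(6)*H) + (683 - 1*652))*1173 = ((-5 - 3*20) + (683 - 1*652))*1173 = ((-5 - 60) + (683 - 652))*1173 = (-65 + 31)*1173 = -34*1173 = -39882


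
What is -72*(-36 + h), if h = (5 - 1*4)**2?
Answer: 2520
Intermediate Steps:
h = 1 (h = (5 - 4)**2 = 1**2 = 1)
-72*(-36 + h) = -72*(-36 + 1) = -72*(-35) = 2520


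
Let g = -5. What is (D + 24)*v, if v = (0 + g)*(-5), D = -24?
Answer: 0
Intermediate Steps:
v = 25 (v = (0 - 5)*(-5) = -5*(-5) = 25)
(D + 24)*v = (-24 + 24)*25 = 0*25 = 0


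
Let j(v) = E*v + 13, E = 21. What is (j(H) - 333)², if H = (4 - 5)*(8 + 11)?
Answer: 516961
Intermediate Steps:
H = -19 (H = -1*19 = -19)
j(v) = 13 + 21*v (j(v) = 21*v + 13 = 13 + 21*v)
(j(H) - 333)² = ((13 + 21*(-19)) - 333)² = ((13 - 399) - 333)² = (-386 - 333)² = (-719)² = 516961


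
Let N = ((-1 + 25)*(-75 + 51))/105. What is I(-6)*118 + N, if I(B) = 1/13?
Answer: 1634/455 ≈ 3.5912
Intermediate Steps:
N = -192/35 (N = (24*(-24))*(1/105) = -576*1/105 = -192/35 ≈ -5.4857)
I(B) = 1/13
I(-6)*118 + N = (1/13)*118 - 192/35 = 118/13 - 192/35 = 1634/455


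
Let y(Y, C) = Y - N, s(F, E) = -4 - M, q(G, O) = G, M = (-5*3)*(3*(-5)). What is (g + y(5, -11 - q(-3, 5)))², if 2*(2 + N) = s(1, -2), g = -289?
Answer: 112225/4 ≈ 28056.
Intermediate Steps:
M = 225 (M = -15*(-15) = 225)
s(F, E) = -229 (s(F, E) = -4 - 1*225 = -4 - 225 = -229)
N = -233/2 (N = -2 + (½)*(-229) = -2 - 229/2 = -233/2 ≈ -116.50)
y(Y, C) = 233/2 + Y (y(Y, C) = Y - 1*(-233/2) = Y + 233/2 = 233/2 + Y)
(g + y(5, -11 - q(-3, 5)))² = (-289 + (233/2 + 5))² = (-289 + 243/2)² = (-335/2)² = 112225/4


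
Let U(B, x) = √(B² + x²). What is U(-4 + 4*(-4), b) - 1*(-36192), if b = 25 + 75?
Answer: 36192 + 20*√26 ≈ 36294.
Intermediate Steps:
b = 100
U(-4 + 4*(-4), b) - 1*(-36192) = √((-4 + 4*(-4))² + 100²) - 1*(-36192) = √((-4 - 16)² + 10000) + 36192 = √((-20)² + 10000) + 36192 = √(400 + 10000) + 36192 = √10400 + 36192 = 20*√26 + 36192 = 36192 + 20*√26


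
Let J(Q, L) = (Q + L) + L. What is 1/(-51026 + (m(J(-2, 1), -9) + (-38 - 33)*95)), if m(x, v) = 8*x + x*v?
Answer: -1/57771 ≈ -1.7310e-5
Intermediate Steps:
J(Q, L) = Q + 2*L (J(Q, L) = (L + Q) + L = Q + 2*L)
m(x, v) = 8*x + v*x
1/(-51026 + (m(J(-2, 1), -9) + (-38 - 33)*95)) = 1/(-51026 + ((-2 + 2*1)*(8 - 9) + (-38 - 33)*95)) = 1/(-51026 + ((-2 + 2)*(-1) - 71*95)) = 1/(-51026 + (0*(-1) - 6745)) = 1/(-51026 + (0 - 6745)) = 1/(-51026 - 6745) = 1/(-57771) = -1/57771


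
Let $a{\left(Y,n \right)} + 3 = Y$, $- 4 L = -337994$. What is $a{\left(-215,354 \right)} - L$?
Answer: $- \frac{169433}{2} \approx -84717.0$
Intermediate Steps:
$L = \frac{168997}{2}$ ($L = \left(- \frac{1}{4}\right) \left(-337994\right) = \frac{168997}{2} \approx 84499.0$)
$a{\left(Y,n \right)} = -3 + Y$
$a{\left(-215,354 \right)} - L = \left(-3 - 215\right) - \frac{168997}{2} = -218 - \frac{168997}{2} = - \frac{169433}{2}$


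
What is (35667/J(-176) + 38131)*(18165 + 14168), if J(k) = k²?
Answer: 38191142183159/30976 ≈ 1.2329e+9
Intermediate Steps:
(35667/J(-176) + 38131)*(18165 + 14168) = (35667/((-176)²) + 38131)*(18165 + 14168) = (35667/30976 + 38131)*32333 = (1181181523/30976)*32333 = 38191142183159/30976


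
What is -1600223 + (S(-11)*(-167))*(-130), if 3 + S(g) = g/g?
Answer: -1643643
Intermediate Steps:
S(g) = -2 (S(g) = -3 + g/g = -3 + 1 = -2)
-1600223 + (S(-11)*(-167))*(-130) = -1600223 - 2*(-167)*(-130) = -1600223 + 334*(-130) = -1600223 - 43420 = -1643643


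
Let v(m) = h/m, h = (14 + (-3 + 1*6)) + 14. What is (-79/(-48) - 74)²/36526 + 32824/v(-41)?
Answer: -113255295195137/2608833024 ≈ -43412.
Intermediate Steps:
h = 31 (h = (14 + (-3 + 6)) + 14 = (14 + 3) + 14 = 17 + 14 = 31)
v(m) = 31/m
(-79/(-48) - 74)²/36526 + 32824/v(-41) = (-79/(-48) - 74)²/36526 + 32824/((31/(-41))) = (-79*(-1/48) - 74)²*(1/36526) + 32824/((31*(-1/41))) = (79/48 - 74)²*(1/36526) + 32824/(-31/41) = (-3473/48)²*(1/36526) + 32824*(-41/31) = (12061729/2304)*(1/36526) - 1345784/31 = 12061729/84155904 - 1345784/31 = -113255295195137/2608833024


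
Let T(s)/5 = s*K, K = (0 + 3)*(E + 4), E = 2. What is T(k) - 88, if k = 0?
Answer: -88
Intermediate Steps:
K = 18 (K = (0 + 3)*(2 + 4) = 3*6 = 18)
T(s) = 90*s (T(s) = 5*(s*18) = 5*(18*s) = 90*s)
T(k) - 88 = 90*0 - 88 = 0 - 88 = -88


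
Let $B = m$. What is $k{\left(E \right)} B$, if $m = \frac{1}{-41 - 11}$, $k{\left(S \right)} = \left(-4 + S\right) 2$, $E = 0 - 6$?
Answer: $\frac{5}{13} \approx 0.38462$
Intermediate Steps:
$E = -6$
$k{\left(S \right)} = -8 + 2 S$
$m = - \frac{1}{52}$ ($m = \frac{1}{-52} = - \frac{1}{52} \approx -0.019231$)
$B = - \frac{1}{52} \approx -0.019231$
$k{\left(E \right)} B = \left(-8 + 2 \left(-6\right)\right) \left(- \frac{1}{52}\right) = \left(-8 - 12\right) \left(- \frac{1}{52}\right) = \left(-20\right) \left(- \frac{1}{52}\right) = \frac{5}{13}$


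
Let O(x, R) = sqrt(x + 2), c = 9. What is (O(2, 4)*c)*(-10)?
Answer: -180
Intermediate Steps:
O(x, R) = sqrt(2 + x)
(O(2, 4)*c)*(-10) = (sqrt(2 + 2)*9)*(-10) = (sqrt(4)*9)*(-10) = (2*9)*(-10) = 18*(-10) = -180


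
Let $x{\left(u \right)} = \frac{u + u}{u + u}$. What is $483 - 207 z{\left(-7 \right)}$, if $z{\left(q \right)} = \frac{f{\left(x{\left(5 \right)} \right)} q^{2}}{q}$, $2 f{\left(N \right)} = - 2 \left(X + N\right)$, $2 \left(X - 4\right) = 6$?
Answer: $-11109$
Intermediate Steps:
$X = 7$ ($X = 4 + \frac{1}{2} \cdot 6 = 4 + 3 = 7$)
$x{\left(u \right)} = 1$ ($x{\left(u \right)} = \frac{2 u}{2 u} = 2 u \frac{1}{2 u} = 1$)
$f{\left(N \right)} = -7 - N$ ($f{\left(N \right)} = \frac{\left(-2\right) \left(7 + N\right)}{2} = \frac{-14 - 2 N}{2} = -7 - N$)
$z{\left(q \right)} = - 8 q$ ($z{\left(q \right)} = \frac{\left(-7 - 1\right) q^{2}}{q} = \frac{\left(-8\right) q^{2}}{q} = - 8 q$)
$483 - 207 z{\left(-7 \right)} = 483 - 207 \left(\left(-8\right) \left(-7\right)\right) = 483 - 11592 = -11109$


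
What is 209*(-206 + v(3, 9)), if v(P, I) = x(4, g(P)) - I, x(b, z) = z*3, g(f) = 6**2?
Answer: -22363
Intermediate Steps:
g(f) = 36
x(b, z) = 3*z
v(P, I) = 108 - I (v(P, I) = 3*36 - I = 108 - I)
209*(-206 + v(3, 9)) = 209*(-206 + (108 - 1*9)) = 209*(-206 + (108 - 9)) = 209*(-206 + 99) = 209*(-107) = -22363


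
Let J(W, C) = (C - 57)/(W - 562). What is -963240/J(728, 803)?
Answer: -79948920/373 ≈ -2.1434e+5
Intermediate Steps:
J(W, C) = (-57 + C)/(-562 + W)
-963240/J(728, 803) = -963240*(-562 + 728)/(-57 + 803) = -963240/(746/166) = -963240/((1/166)*746) = -963240/373/83 = -963240*83/373 = -79948920/373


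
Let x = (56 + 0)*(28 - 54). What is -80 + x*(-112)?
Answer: 162992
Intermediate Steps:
x = -1456 (x = 56*(-26) = -1456)
-80 + x*(-112) = -80 - 1456*(-112) = -80 + 163072 = 162992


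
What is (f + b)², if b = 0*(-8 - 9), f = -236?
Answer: 55696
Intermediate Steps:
b = 0 (b = 0*(-17) = 0)
(f + b)² = (-236 + 0)² = (-236)² = 55696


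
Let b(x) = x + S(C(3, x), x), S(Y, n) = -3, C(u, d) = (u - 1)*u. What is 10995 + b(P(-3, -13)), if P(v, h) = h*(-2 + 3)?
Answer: 10979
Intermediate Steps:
P(v, h) = h (P(v, h) = h*1 = h)
C(u, d) = u*(-1 + u) (C(u, d) = (-1 + u)*u = u*(-1 + u))
b(x) = -3 + x (b(x) = x - 3 = -3 + x)
10995 + b(P(-3, -13)) = 10995 + (-3 - 13) = 10995 - 16 = 10979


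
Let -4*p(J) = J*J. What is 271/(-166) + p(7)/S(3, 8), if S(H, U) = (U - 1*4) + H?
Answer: -1123/332 ≈ -3.3825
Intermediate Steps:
p(J) = -J²/4 (p(J) = -J*J/4 = -J²/4)
S(H, U) = -4 + H + U (S(H, U) = (U - 4) + H = (-4 + U) + H = -4 + H + U)
271/(-166) + p(7)/S(3, 8) = 271/(-166) + (-¼*7²)/(-4 + 3 + 8) = 271*(-1/166) - ¼*49/7 = -271/166 - 49/4*⅐ = -271/166 - 7/4 = -1123/332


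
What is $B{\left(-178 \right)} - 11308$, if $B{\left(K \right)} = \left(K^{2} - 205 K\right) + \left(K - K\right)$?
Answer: $56866$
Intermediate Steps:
$B{\left(K \right)} = K^{2} - 205 K$ ($B{\left(K \right)} = \left(K^{2} - 205 K\right) + 0 = K^{2} - 205 K$)
$B{\left(-178 \right)} - 11308 = - 178 \left(-205 - 178\right) - 11308 = \left(-178\right) \left(-383\right) - 11308 = 68174 - 11308 = 56866$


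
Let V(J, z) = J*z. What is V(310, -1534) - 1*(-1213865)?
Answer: 738325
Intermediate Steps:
V(310, -1534) - 1*(-1213865) = 310*(-1534) - 1*(-1213865) = -475540 + 1213865 = 738325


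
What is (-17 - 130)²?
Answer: 21609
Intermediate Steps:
(-17 - 130)² = (-147)² = 21609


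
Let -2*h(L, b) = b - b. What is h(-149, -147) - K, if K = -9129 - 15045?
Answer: 24174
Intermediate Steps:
h(L, b) = 0 (h(L, b) = -(b - b)/2 = -1/2*0 = 0)
K = -24174
h(-149, -147) - K = 0 - 1*(-24174) = 0 + 24174 = 24174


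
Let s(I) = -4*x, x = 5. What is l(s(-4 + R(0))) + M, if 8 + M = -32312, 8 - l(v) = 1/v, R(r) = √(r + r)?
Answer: -646239/20 ≈ -32312.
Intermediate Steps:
R(r) = √2*√r (R(r) = √(2*r) = √2*√r)
s(I) = -20 (s(I) = -4*5 = -20)
l(v) = 8 - 1/v
M = -32320 (M = -8 - 32312 = -32320)
l(s(-4 + R(0))) + M = (8 - 1/(-20)) - 32320 = (8 - 1*(-1/20)) - 32320 = (8 + 1/20) - 32320 = 161/20 - 32320 = -646239/20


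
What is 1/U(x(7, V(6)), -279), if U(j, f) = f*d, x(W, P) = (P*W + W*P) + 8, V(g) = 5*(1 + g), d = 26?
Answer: -1/7254 ≈ -0.00013786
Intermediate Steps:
V(g) = 5 + 5*g
x(W, P) = 8 + 2*P*W (x(W, P) = (P*W + P*W) + 8 = 2*P*W + 8 = 8 + 2*P*W)
U(j, f) = 26*f (U(j, f) = f*26 = 26*f)
1/U(x(7, V(6)), -279) = 1/(26*(-279)) = 1/(-7254) = -1/7254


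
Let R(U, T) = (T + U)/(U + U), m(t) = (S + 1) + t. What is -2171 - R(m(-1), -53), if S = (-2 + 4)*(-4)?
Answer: -34797/16 ≈ -2174.8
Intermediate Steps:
S = -8 (S = 2*(-4) = -8)
m(t) = -7 + t (m(t) = (-8 + 1) + t = -7 + t)
R(U, T) = (T + U)/(2*U) (R(U, T) = (T + U)/((2*U)) = (T + U)*(1/(2*U)) = (T + U)/(2*U))
-2171 - R(m(-1), -53) = -2171 - (-53 + (-7 - 1))/(2*(-7 - 1)) = -2171 - (-53 - 8)/(2*(-8)) = -2171 - (-1)*(-61)/(2*8) = -2171 - 1*61/16 = -2171 - 61/16 = -34797/16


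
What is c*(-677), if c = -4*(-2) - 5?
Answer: -2031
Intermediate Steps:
c = 3 (c = 8 - 5 = 3)
c*(-677) = 3*(-677) = -2031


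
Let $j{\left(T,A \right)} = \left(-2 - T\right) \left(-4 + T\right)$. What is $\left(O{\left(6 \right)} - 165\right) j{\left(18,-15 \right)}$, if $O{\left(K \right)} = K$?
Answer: $44520$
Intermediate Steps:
$j{\left(T,A \right)} = \left(-4 + T\right) \left(-2 - T\right)$
$\left(O{\left(6 \right)} - 165\right) j{\left(18,-15 \right)} = \left(6 - 165\right) \left(8 - 18^{2} + 2 \cdot 18\right) = - 159 \left(8 - 324 + 36\right) = \left(-159\right) \left(-280\right) = 44520$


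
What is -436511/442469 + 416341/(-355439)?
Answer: -339371019258/157270738891 ≈ -2.1579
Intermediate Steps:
-436511/442469 + 416341/(-355439) = -436511*1/442469 + 416341*(-1/355439) = -436511/442469 - 416341/355439 = -339371019258/157270738891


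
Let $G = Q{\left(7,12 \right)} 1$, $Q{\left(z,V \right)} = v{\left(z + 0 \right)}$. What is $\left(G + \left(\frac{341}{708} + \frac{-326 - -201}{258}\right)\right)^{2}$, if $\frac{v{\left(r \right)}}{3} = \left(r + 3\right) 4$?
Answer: $\frac{1482868788361}{102981904} \approx 14399.0$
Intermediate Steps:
$v{\left(r \right)} = 36 + 12 r$ ($v{\left(r \right)} = 3 \left(r + 3\right) 4 = 3 \left(3 + r\right) 4 = 3 \left(12 + 4 r\right) = 36 + 12 r$)
$Q{\left(z,V \right)} = 36 + 12 z$ ($Q{\left(z,V \right)} = 36 + 12 \left(z + 0\right) = 36 + 12 z$)
$G = 120$ ($G = \left(36 + 12 \cdot 7\right) 1 = \left(36 + 84\right) 1 = 120 \cdot 1 = 120$)
$\left(G + \left(\frac{341}{708} + \frac{-326 - -201}{258}\right)\right)^{2} = \left(120 + \left(\frac{341}{708} + \frac{-326 - -201}{258}\right)\right)^{2} = \left(120 + \left(341 \cdot \frac{1}{708} + \left(-326 + 201\right) \frac{1}{258}\right)\right)^{2} = \left(120 + \left(\frac{341}{708} - \frac{125}{258}\right)\right)^{2} = \left(120 - \frac{29}{10148}\right)^{2} = \left(\frac{1217731}{10148}\right)^{2} = \frac{1482868788361}{102981904}$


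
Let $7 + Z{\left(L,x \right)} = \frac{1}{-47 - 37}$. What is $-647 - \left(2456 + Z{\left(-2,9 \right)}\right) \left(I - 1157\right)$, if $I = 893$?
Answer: $\frac{4521201}{7} \approx 6.4589 \cdot 10^{5}$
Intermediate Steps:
$Z{\left(L,x \right)} = - \frac{589}{84}$ ($Z{\left(L,x \right)} = -7 + \frac{1}{-47 - 37} = -7 + \frac{1}{-84} = -7 - \frac{1}{84} = - \frac{589}{84}$)
$-647 - \left(2456 + Z{\left(-2,9 \right)}\right) \left(I - 1157\right) = -647 - \left(2456 - \frac{589}{84}\right) \left(893 - 1157\right) = -647 - \frac{205715}{84} \left(-264\right) = -647 - - \frac{4525730}{7} = -647 + \frac{4525730}{7} = \frac{4521201}{7}$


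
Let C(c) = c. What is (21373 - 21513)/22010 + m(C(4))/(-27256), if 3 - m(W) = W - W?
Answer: -388187/59990456 ≈ -0.0064708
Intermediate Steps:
m(W) = 3 (m(W) = 3 - (W - W) = 3 - 1*0 = 3 + 0 = 3)
(21373 - 21513)/22010 + m(C(4))/(-27256) = (21373 - 21513)/22010 + 3/(-27256) = -140*1/22010 + 3*(-1/27256) = -14/2201 - 3/27256 = -388187/59990456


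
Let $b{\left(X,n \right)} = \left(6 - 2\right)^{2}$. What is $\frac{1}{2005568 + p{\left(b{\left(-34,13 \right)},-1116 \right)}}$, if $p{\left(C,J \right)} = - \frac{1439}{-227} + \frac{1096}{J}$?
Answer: $\frac{63333}{127018977427} \approx 4.9861 \cdot 10^{-7}$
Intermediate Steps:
$b{\left(X,n \right)} = 16$ ($b{\left(X,n \right)} = 4^{2} = 16$)
$p{\left(C,J \right)} = \frac{1439}{227} + \frac{1096}{J}$ ($p{\left(C,J \right)} = \left(-1439\right) \left(- \frac{1}{227}\right) + \frac{1096}{J} = \frac{1439}{227} + \frac{1096}{J}$)
$\frac{1}{2005568 + p{\left(b{\left(-34,13 \right)},-1116 \right)}} = \frac{1}{2005568 + \left(\frac{1439}{227} + \frac{1096}{-1116}\right)} = \frac{1}{2005568 + \left(\frac{1439}{227} + 1096 \left(- \frac{1}{1116}\right)\right)} = \frac{1}{2005568 + \left(\frac{1439}{227} - \frac{274}{279}\right)} = \frac{1}{2005568 + \frac{339283}{63333}} = \frac{1}{\frac{127018977427}{63333}} = \frac{63333}{127018977427}$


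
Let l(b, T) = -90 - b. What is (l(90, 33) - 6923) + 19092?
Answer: 11989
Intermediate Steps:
(l(90, 33) - 6923) + 19092 = ((-90 - 1*90) - 6923) + 19092 = ((-90 - 90) - 6923) + 19092 = (-180 - 6923) + 19092 = -7103 + 19092 = 11989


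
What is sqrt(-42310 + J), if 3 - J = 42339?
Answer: I*sqrt(84646) ≈ 290.94*I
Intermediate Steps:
J = -42336 (J = 3 - 1*42339 = 3 - 42339 = -42336)
sqrt(-42310 + J) = sqrt(-42310 - 42336) = sqrt(-84646) = I*sqrt(84646)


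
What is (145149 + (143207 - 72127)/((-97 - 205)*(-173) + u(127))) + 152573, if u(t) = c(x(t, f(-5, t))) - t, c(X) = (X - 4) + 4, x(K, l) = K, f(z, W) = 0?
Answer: 7777427346/26123 ≈ 2.9772e+5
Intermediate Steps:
c(X) = X (c(X) = (-4 + X) + 4 = X)
u(t) = 0 (u(t) = t - t = 0)
(145149 + (143207 - 72127)/((-97 - 205)*(-173) + u(127))) + 152573 = (145149 + (143207 - 72127)/((-97 - 205)*(-173) + 0)) + 152573 = (145149 + 71080/(-302*(-173) + 0)) + 152573 = (145149 + 71080/(52246 + 0)) + 152573 = (145149 + 71080/52246) + 152573 = (145149 + 71080*(1/52246)) + 152573 = (145149 + 35540/26123) + 152573 = 3791762867/26123 + 152573 = 7777427346/26123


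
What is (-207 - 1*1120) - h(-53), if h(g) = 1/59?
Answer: -78294/59 ≈ -1327.0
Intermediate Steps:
h(g) = 1/59
(-207 - 1*1120) - h(-53) = (-207 - 1*1120) - 1*1/59 = (-207 - 1120) - 1/59 = -1327 - 1/59 = -78294/59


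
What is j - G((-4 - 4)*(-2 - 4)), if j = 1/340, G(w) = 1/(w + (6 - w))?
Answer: -167/1020 ≈ -0.16373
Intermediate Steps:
G(w) = 1/6
j = 1/340 ≈ 0.0029412
j - G((-4 - 4)*(-2 - 4)) = 1/340 - 1*1/6 = 1/340 - 1/6 = -167/1020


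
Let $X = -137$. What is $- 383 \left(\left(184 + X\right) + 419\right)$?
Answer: $-178478$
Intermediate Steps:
$- 383 \left(\left(184 + X\right) + 419\right) = - 383 \left(\left(184 - 137\right) + 419\right) = - 383 \left(47 + 419\right) = \left(-383\right) 466 = -178478$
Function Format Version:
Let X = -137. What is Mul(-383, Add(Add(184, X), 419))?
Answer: -178478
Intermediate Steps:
Mul(-383, Add(Add(184, X), 419)) = Mul(-383, Add(Add(184, -137), 419)) = Mul(-383, Add(47, 419)) = Mul(-383, 466) = -178478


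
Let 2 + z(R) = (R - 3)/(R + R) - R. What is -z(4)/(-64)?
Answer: -47/512 ≈ -0.091797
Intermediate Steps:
z(R) = -2 - R + (-3 + R)/(2*R) (z(R) = -2 + ((R - 3)/(R + R) - R) = -2 + ((-3 + R)/((2*R)) - R) = -2 + ((-3 + R)*(1/(2*R)) - R) = -2 + ((-3 + R)/(2*R) - R) = -2 + (-R + (-3 + R)/(2*R)) = -2 - R + (-3 + R)/(2*R))
-z(4)/(-64) = -(-3/2 - 1*4 - 3/2/4)/(-64) = -(-3/2 - 4 - 3/2*¼)*(-1/64) = -(-3/2 - 4 - 3/8)*(-1/64) = -1*(-47/8)*(-1/64) = (47/8)*(-1/64) = -47/512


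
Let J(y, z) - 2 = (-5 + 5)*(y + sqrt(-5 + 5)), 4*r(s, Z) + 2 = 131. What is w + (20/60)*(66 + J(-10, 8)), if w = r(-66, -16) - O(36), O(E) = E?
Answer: 227/12 ≈ 18.917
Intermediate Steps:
r(s, Z) = 129/4 (r(s, Z) = -1/2 + (1/4)*131 = -1/2 + 131/4 = 129/4)
J(y, z) = 2 (J(y, z) = 2 + (-5 + 5)*(y + sqrt(-5 + 5)) = 2 + 0*(y + sqrt(0)) = 2 + 0*(y + 0) = 2 + 0*y = 2 + 0 = 2)
w = -15/4 (w = 129/4 - 1*36 = 129/4 - 36 = -15/4 ≈ -3.7500)
w + (20/60)*(66 + J(-10, 8)) = -15/4 + (20/60)*(66 + 2) = -15/4 + (20*(1/60))*68 = -15/4 + (1/3)*68 = -15/4 + 68/3 = 227/12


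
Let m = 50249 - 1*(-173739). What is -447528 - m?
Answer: -671516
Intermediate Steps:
m = 223988 (m = 50249 + 173739 = 223988)
-447528 - m = -447528 - 1*223988 = -447528 - 223988 = -671516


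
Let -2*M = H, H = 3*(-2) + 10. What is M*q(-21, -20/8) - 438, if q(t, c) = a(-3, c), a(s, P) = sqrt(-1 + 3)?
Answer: -438 - 2*sqrt(2) ≈ -440.83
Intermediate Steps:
a(s, P) = sqrt(2)
H = 4 (H = -6 + 10 = 4)
q(t, c) = sqrt(2)
M = -2 (M = -1/2*4 = -2)
M*q(-21, -20/8) - 438 = -2*sqrt(2) - 438 = -438 - 2*sqrt(2)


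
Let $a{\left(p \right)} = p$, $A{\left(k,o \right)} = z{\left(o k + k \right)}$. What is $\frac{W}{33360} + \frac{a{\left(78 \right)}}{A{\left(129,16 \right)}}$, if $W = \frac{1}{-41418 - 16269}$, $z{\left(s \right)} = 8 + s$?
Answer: $\frac{150106186759}{4235688742320} \approx 0.035438$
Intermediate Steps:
$A{\left(k,o \right)} = 8 + k + k o$ ($A{\left(k,o \right)} = 8 + \left(o k + k\right) = 8 + \left(k o + k\right) = 8 + \left(k + k o\right) = 8 + k + k o$)
$W = - \frac{1}{57687}$ ($W = \frac{1}{-57687} = - \frac{1}{57687} \approx -1.7335 \cdot 10^{-5}$)
$\frac{W}{33360} + \frac{a{\left(78 \right)}}{A{\left(129,16 \right)}} = - \frac{1}{57687 \cdot 33360} + \frac{78}{8 + 129 \left(1 + 16\right)} = \left(- \frac{1}{57687}\right) \frac{1}{33360} + \frac{78}{8 + 129 \cdot 17} = - \frac{1}{1924438320} + \frac{78}{8 + 2193} = - \frac{1}{1924438320} + \frac{78}{2201} = \frac{150106186759}{4235688742320}$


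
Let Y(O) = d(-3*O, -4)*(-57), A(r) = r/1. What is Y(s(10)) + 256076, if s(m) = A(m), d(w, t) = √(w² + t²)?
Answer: 256076 - 114*√229 ≈ 2.5435e+5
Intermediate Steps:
A(r) = r (A(r) = r*1 = r)
d(w, t) = √(t² + w²)
s(m) = m
Y(O) = -57*√(16 + 9*O²) (Y(O) = √((-4)² + (-3*O)²)*(-57) = √(16 + 9*O²)*(-57) = -57*√(16 + 9*O²))
Y(s(10)) + 256076 = -57*√(16 + 9*10²) + 256076 = -57*√(16 + 9*100) + 256076 = -57*√(16 + 900) + 256076 = -114*√229 + 256076 = 256076 - 114*√229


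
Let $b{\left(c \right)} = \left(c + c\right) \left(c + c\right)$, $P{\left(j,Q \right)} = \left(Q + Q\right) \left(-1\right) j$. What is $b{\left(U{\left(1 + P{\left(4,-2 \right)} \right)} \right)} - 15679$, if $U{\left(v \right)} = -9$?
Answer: $-15355$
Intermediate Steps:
$P{\left(j,Q \right)} = - 2 Q j$ ($P{\left(j,Q \right)} = 2 Q \left(-1\right) j = - 2 Q j$)
$b{\left(c \right)} = 4 c^{2}$ ($b{\left(c \right)} = 2 c 2 c = 4 c^{2}$)
$b{\left(U{\left(1 + P{\left(4,-2 \right)} \right)} \right)} - 15679 = 4 \left(-9\right)^{2} - 15679 = 4 \cdot 81 - 15679 = 324 - 15679 = -15355$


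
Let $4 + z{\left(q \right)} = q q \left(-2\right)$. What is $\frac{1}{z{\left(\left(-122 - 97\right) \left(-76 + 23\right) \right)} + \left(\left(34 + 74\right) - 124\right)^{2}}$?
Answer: $- \frac{1}{269444646} \approx -3.7113 \cdot 10^{-9}$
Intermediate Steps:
$z{\left(q \right)} = -4 - 2 q^{2}$ ($z{\left(q \right)} = -4 + q q \left(-2\right) = -4 + q^{2} \left(-2\right) = -4 - 2 q^{2}$)
$\frac{1}{z{\left(\left(-122 - 97\right) \left(-76 + 23\right) \right)} + \left(\left(34 + 74\right) - 124\right)^{2}} = \frac{1}{\left(-4 - 2 \left(\left(-122 - 97\right) \left(-76 + 23\right)\right)^{2}\right) + \left(\left(34 + 74\right) - 124\right)^{2}} = \frac{1}{\left(-4 - 2 \left(\left(-219\right) \left(-53\right)\right)^{2}\right) + \left(108 - 124\right)^{2}} = \frac{1}{\left(-4 - 2 \cdot 11607^{2}\right) + \left(-16\right)^{2}} = \frac{1}{\left(-4 - 269444898\right) + 256} = \frac{1}{-269444902 + 256} = \frac{1}{-269444646} = - \frac{1}{269444646}$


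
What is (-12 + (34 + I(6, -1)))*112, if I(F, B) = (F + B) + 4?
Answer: 3472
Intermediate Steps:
I(F, B) = 4 + B + F (I(F, B) = (B + F) + 4 = 4 + B + F)
(-12 + (34 + I(6, -1)))*112 = (-12 + (34 + (4 - 1 + 6)))*112 = (-12 + (34 + 9))*112 = (-12 + 43)*112 = 31*112 = 3472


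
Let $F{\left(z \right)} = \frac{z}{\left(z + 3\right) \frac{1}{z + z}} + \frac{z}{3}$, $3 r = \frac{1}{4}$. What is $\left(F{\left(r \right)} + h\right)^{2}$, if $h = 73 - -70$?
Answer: $\frac{36297489361}{1774224} \approx 20458.0$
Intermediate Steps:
$h = 143$ ($h = 73 + 70 = 143$)
$r = \frac{1}{12}$ ($r = \frac{1}{3 \cdot 4} = \frac{1}{3} \cdot \frac{1}{4} = \frac{1}{12} \approx 0.083333$)
$F{\left(z \right)} = \frac{z}{3} + \frac{2 z^{2}}{3 + z}$ ($F{\left(z \right)} = \frac{z}{\left(3 + z\right) \frac{1}{2 z}} + z \frac{1}{3} = \frac{z}{\left(3 + z\right) \frac{1}{2 z}} + \frac{z}{3} = \frac{z}{\frac{1}{2} \frac{1}{z} \left(3 + z\right)} + \frac{z}{3} = z \frac{2 z}{3 + z} + \frac{z}{3} = \frac{2 z^{2}}{3 + z} + \frac{z}{3} = \frac{z}{3} + \frac{2 z^{2}}{3 + z}$)
$\left(F{\left(r \right)} + h\right)^{2} = \left(\frac{1}{3} \cdot \frac{1}{12} \frac{1}{3 + \frac{1}{12}} \left(3 + 7 \cdot \frac{1}{12}\right) + 143\right)^{2} = \left(\frac{1}{3} \cdot \frac{1}{12} \frac{1}{\frac{37}{12}} \left(3 + \frac{7}{12}\right) + 143\right)^{2} = \left(\frac{1}{3} \cdot \frac{1}{12} \cdot \frac{12}{37} \cdot \frac{43}{12} + 143\right)^{2} = \left(\frac{43}{1332} + 143\right)^{2} = \left(\frac{190519}{1332}\right)^{2} = \frac{36297489361}{1774224}$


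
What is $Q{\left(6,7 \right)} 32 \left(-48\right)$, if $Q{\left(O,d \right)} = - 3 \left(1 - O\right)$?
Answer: $-23040$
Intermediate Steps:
$Q{\left(O,d \right)} = -3 + 3 O$
$Q{\left(6,7 \right)} 32 \left(-48\right) = \left(-3 + 3 \cdot 6\right) 32 \left(-48\right) = \left(-3 + 18\right) 32 \left(-48\right) = 15 \cdot 32 \left(-48\right) = 480 \left(-48\right) = -23040$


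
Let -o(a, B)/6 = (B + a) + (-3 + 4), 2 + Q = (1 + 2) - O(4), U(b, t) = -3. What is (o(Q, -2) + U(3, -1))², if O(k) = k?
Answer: 441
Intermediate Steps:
Q = -3 (Q = -2 + ((1 + 2) - 1*4) = -2 + (3 - 4) = -2 - 1 = -3)
o(a, B) = -6 - 6*B - 6*a (o(a, B) = -6*((B + a) + (-3 + 4)) = -6*((B + a) + 1) = -6*(1 + B + a) = -6 - 6*B - 6*a)
(o(Q, -2) + U(3, -1))² = ((-6 - 6*(-2) - 6*(-3)) - 3)² = ((-6 + 12 + 18) - 3)² = (24 - 3)² = 21² = 441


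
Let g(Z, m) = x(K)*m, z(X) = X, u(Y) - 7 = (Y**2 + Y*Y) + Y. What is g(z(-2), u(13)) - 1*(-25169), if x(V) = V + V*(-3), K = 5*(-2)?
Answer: 32329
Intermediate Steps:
K = -10
u(Y) = 7 + Y + 2*Y**2 (u(Y) = 7 + ((Y**2 + Y*Y) + Y) = 7 + ((Y**2 + Y**2) + Y) = 7 + (2*Y**2 + Y) = 7 + (Y + 2*Y**2) = 7 + Y + 2*Y**2)
x(V) = -2*V (x(V) = V - 3*V = -2*V)
g(Z, m) = 20*m (g(Z, m) = (-2*(-10))*m = 20*m)
g(z(-2), u(13)) - 1*(-25169) = 20*(7 + 13 + 2*13**2) - 1*(-25169) = 20*(7 + 13 + 2*169) + 25169 = 20*(7 + 13 + 338) + 25169 = 20*358 + 25169 = 7160 + 25169 = 32329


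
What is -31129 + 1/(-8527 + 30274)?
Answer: -676962362/21747 ≈ -31129.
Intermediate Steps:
-31129 + 1/(-8527 + 30274) = -31129 + 1/21747 = -676962362/21747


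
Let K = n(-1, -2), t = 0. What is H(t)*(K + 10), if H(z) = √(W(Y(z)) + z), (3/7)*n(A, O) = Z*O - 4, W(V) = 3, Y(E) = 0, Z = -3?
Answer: 44*√3/3 ≈ 25.403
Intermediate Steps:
n(A, O) = -28/3 - 7*O (n(A, O) = 7*(-3*O - 4)/3 = 7*(-4 - 3*O)/3 = -28/3 - 7*O)
K = 14/3 (K = -28/3 - 7*(-2) = -28/3 + 14 = 14/3 ≈ 4.6667)
H(z) = √(3 + z)
H(t)*(K + 10) = √(3 + 0)*(14/3 + 10) = √3*(44/3) = 44*√3/3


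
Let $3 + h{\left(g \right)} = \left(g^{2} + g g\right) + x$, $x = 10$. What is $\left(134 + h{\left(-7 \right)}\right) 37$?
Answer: $8843$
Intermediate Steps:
$h{\left(g \right)} = 7 + 2 g^{2}$ ($h{\left(g \right)} = -3 + \left(\left(g^{2} + g g\right) + 10\right) = -3 + \left(\left(g^{2} + g^{2}\right) + 10\right) = -3 + \left(2 g^{2} + 10\right) = -3 + \left(10 + 2 g^{2}\right) = 7 + 2 g^{2}$)
$\left(134 + h{\left(-7 \right)}\right) 37 = \left(134 + \left(7 + 2 \left(-7\right)^{2}\right)\right) 37 = \left(134 + \left(7 + 2 \cdot 49\right)\right) 37 = \left(134 + \left(7 + 98\right)\right) 37 = \left(134 + 105\right) 37 = 239 \cdot 37 = 8843$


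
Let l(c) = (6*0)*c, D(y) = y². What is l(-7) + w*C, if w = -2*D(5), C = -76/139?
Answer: 3800/139 ≈ 27.338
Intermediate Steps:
C = -76/139 (C = -76*1/139 = -76/139 ≈ -0.54676)
l(c) = 0 (l(c) = 0*c = 0)
w = -50 (w = -2*5² = -2*25 = -50)
l(-7) + w*C = 0 - 50*(-76/139) = 0 + 3800/139 = 3800/139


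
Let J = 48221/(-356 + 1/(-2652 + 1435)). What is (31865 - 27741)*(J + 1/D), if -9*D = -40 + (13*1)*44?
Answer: -32192249589431/57622649 ≈ -5.5867e+5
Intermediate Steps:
D = -532/9 (D = -(-40 + (13*1)*44)/9 = -(-40 + 13*44)/9 = -(-40 + 572)/9 = -⅑*532 = -532/9 ≈ -59.111)
J = -58684957/433253 (J = 48221/(-356 + 1/(-1217)) = 48221/(-356 - 1/1217) = 48221/(-433253/1217) = 48221*(-1217/433253) = -58684957/433253 ≈ -135.45)
(31865 - 27741)*(J + 1/D) = (31865 - 27741)*(-58684957/433253 + 1/(-532/9)) = 4124*(-58684957/433253 - 9/532) = 4124*(-31224296401/230490596) = -32192249589431/57622649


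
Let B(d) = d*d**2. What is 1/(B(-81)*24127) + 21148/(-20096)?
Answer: -67790321141033/64418114883168 ≈ -1.0523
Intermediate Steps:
B(d) = d**3
1/(B(-81)*24127) + 21148/(-20096) = 1/((-81)**3*24127) + 21148/(-20096) = (1/24127)/(-531441) + 21148*(-1/20096) = -1/531441*1/24127 - 5287/5024 = -1/12822077007 - 5287/5024 = -67790321141033/64418114883168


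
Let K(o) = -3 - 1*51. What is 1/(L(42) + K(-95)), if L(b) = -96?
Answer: -1/150 ≈ -0.0066667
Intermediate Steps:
K(o) = -54 (K(o) = -3 - 51 = -54)
1/(L(42) + K(-95)) = 1/(-96 - 54) = 1/(-150) = -1/150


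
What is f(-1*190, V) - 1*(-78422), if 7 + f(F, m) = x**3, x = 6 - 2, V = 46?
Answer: 78479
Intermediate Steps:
x = 4
f(F, m) = 57 (f(F, m) = -7 + 4**3 = -7 + 64 = 57)
f(-1*190, V) - 1*(-78422) = 57 - 1*(-78422) = 57 + 78422 = 78479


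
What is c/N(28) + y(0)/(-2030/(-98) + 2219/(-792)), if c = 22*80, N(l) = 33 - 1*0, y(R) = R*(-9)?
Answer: 160/3 ≈ 53.333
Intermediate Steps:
y(R) = -9*R
N(l) = 33 (N(l) = 33 + 0 = 33)
c = 1760
c/N(28) + y(0)/(-2030/(-98) + 2219/(-792)) = 1760/33 + (-9*0)/(-2030/(-98) + 2219/(-792)) = 1760*(1/33) + 0/(-2030*(-1/98) + 2219*(-1/792)) = 160/3 + 0/(145/7 - 2219/792) = 160/3 + 0/(99307/5544) = 160/3 + 0*(5544/99307) = 160/3 + 0 = 160/3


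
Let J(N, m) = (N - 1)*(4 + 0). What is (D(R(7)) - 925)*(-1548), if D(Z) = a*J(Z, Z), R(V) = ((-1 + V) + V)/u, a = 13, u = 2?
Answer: 989172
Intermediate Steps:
J(N, m) = -4 + 4*N (J(N, m) = (-1 + N)*4 = -4 + 4*N)
R(V) = -½ + V (R(V) = ((-1 + V) + V)/2 = (-1 + 2*V)*(½) = -½ + V)
D(Z) = -52 + 52*Z (D(Z) = 13*(-4 + 4*Z) = -52 + 52*Z)
(D(R(7)) - 925)*(-1548) = ((-52 + 52*(-½ + 7)) - 925)*(-1548) = ((-52 + 52*(13/2)) - 925)*(-1548) = ((-52 + 338) - 925)*(-1548) = (286 - 925)*(-1548) = -639*(-1548) = 989172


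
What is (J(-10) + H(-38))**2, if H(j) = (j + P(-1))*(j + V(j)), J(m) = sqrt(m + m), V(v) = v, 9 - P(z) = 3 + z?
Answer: 5550716 + 9424*I*sqrt(5) ≈ 5.5507e+6 + 21073.0*I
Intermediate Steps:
P(z) = 6 - z (P(z) = 9 - (3 + z) = 9 + (-3 - z) = 6 - z)
J(m) = sqrt(2)*sqrt(m) (J(m) = sqrt(2*m) = sqrt(2)*sqrt(m))
H(j) = 2*j*(7 + j) (H(j) = (j + (6 - 1*(-1)))*(j + j) = (j + (6 + 1))*(2*j) = (j + 7)*(2*j) = (7 + j)*(2*j) = 2*j*(7 + j))
(J(-10) + H(-38))**2 = (sqrt(2)*sqrt(-10) + 2*(-38)*(7 - 38))**2 = (sqrt(2)*(I*sqrt(10)) + 2*(-38)*(-31))**2 = (2*I*sqrt(5) + 2356)**2 = (2356 + 2*I*sqrt(5))**2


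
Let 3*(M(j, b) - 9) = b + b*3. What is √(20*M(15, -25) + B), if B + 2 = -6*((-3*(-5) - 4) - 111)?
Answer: √1002/3 ≈ 10.551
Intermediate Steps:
M(j, b) = 9 + 4*b/3 (M(j, b) = 9 + (b + b*3)/3 = 9 + (b + 3*b)/3 = 9 + (4*b)/3 = 9 + 4*b/3)
B = 598 (B = -2 - 6*((-3*(-5) - 4) - 111) = -2 - 6*((15 - 4) - 111) = -2 - 6*(11 - 111) = -2 - 6*(-100) = -2 + 600 = 598)
√(20*M(15, -25) + B) = √(20*(9 + (4/3)*(-25)) + 598) = √(20*(9 - 100/3) + 598) = √(20*(-73/3) + 598) = √(-1460/3 + 598) = √(334/3) = √1002/3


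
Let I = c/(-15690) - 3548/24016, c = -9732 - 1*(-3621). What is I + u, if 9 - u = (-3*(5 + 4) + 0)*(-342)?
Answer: -144832947931/15700460 ≈ -9224.8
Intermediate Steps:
c = -6111 (c = -9732 + 3621 = -6111)
I = 3795569/15700460 (I = -6111/(-15690) - 3548/24016 = -6111*(-1/15690) - 3548*1/24016 = 2037/5230 - 887/6004 = 3795569/15700460 ≈ 0.24175)
u = -9225 (u = 9 - (-3*(5 + 4) + 0)*(-342) = 9 - (-3*9 + 0)*(-342) = 9 - (-27 + 0)*(-342) = 9 - (-27)*(-342) = 9 - 1*9234 = 9 - 9234 = -9225)
I + u = 3795569/15700460 - 9225 = -144832947931/15700460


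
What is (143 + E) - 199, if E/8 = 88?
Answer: 648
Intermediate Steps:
E = 704 (E = 8*88 = 704)
(143 + E) - 199 = (143 + 704) - 199 = 847 - 199 = 648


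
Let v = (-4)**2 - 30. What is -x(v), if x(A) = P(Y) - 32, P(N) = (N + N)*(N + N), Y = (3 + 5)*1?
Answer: -224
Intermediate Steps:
Y = 8 (Y = 8*1 = 8)
P(N) = 4*N**2 (P(N) = (2*N)*(2*N) = 4*N**2)
v = -14 (v = 16 - 30 = -14)
x(A) = 224 (x(A) = 4*8**2 - 32 = 4*64 - 32 = 256 - 32 = 224)
-x(v) = -1*224 = -224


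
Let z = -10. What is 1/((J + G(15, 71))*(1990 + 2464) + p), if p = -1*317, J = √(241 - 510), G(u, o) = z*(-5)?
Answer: -I/(-222383*I + 4454*√269) ≈ 4.0588e-6 - 1.3333e-6*I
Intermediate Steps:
G(u, o) = 50 (G(u, o) = -10*(-5) = 50)
J = I*√269 (J = √(-269) = I*√269 ≈ 16.401*I)
p = -317
1/((J + G(15, 71))*(1990 + 2464) + p) = 1/((I*√269 + 50)*(1990 + 2464) - 317) = 1/((50 + I*√269)*4454 - 317) = 1/((222700 + 4454*I*√269) - 317) = 1/(222383 + 4454*I*√269)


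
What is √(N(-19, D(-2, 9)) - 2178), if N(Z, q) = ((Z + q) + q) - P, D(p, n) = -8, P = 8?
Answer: I*√2221 ≈ 47.128*I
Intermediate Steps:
N(Z, q) = -8 + Z + 2*q (N(Z, q) = ((Z + q) + q) - 1*8 = (Z + 2*q) - 8 = -8 + Z + 2*q)
√(N(-19, D(-2, 9)) - 2178) = √((-8 - 19 + 2*(-8)) - 2178) = √((-8 - 19 - 16) - 2178) = √(-43 - 2178) = √(-2221) = I*√2221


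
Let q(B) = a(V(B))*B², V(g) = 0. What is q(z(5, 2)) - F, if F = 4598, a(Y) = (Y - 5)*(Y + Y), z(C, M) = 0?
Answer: -4598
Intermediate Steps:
a(Y) = 2*Y*(-5 + Y) (a(Y) = (-5 + Y)*(2*Y) = 2*Y*(-5 + Y))
q(B) = 0 (q(B) = (2*0*(-5 + 0))*B² = (2*0*(-5))*B² = 0*B² = 0)
q(z(5, 2)) - F = 0 - 1*4598 = 0 - 4598 = -4598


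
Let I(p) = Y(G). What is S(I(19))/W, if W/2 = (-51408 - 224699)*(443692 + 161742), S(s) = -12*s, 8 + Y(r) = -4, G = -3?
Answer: -36/83582282719 ≈ -4.3071e-10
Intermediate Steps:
Y(r) = -12 (Y(r) = -8 - 4 = -12)
I(p) = -12
W = -334329130876 (W = 2*((-51408 - 224699)*(443692 + 161742)) = 2*(-276107*605434) = 2*(-167164565438) = -334329130876)
S(I(19))/W = -12*(-12)/(-334329130876) = 144*(-1/334329130876) = -36/83582282719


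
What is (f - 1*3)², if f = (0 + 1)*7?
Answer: 16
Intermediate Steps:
f = 7 (f = 1*7 = 7)
(f - 1*3)² = (7 - 1*3)² = (7 - 3)² = 4² = 16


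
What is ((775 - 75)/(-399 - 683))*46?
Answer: -16100/541 ≈ -29.760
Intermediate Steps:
((775 - 75)/(-399 - 683))*46 = (700/(-1082))*46 = (700*(-1/1082))*46 = -350/541*46 = -16100/541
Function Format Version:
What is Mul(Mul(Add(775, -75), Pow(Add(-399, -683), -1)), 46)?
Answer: Rational(-16100, 541) ≈ -29.760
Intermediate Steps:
Mul(Mul(Add(775, -75), Pow(Add(-399, -683), -1)), 46) = Mul(Mul(700, Pow(-1082, -1)), 46) = Mul(Mul(700, Rational(-1, 1082)), 46) = Mul(Rational(-350, 541), 46) = Rational(-16100, 541)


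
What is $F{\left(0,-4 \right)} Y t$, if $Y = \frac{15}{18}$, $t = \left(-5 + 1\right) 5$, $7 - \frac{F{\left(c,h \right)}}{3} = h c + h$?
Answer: $-550$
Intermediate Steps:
$F{\left(c,h \right)} = 21 - 3 h - 3 c h$ ($F{\left(c,h \right)} = 21 - 3 \left(h c + h\right) = 21 - 3 \left(c h + h\right) = 21 - 3 \left(h + c h\right) = 21 - \left(3 h + 3 c h\right) = 21 - 3 h - 3 c h$)
$t = -20$ ($t = \left(-4\right) 5 = -20$)
$Y = \frac{5}{6}$ ($Y = 15 \cdot \frac{1}{18} = \frac{5}{6} \approx 0.83333$)
$F{\left(0,-4 \right)} Y t = \left(21 - -12 - 0 \left(-4\right)\right) \frac{5}{6} \left(-20\right) = \left(21 + 12 + 0\right) \frac{5}{6} \left(-20\right) = 33 \cdot \frac{5}{6} \left(-20\right) = \frac{55}{2} \left(-20\right) = -550$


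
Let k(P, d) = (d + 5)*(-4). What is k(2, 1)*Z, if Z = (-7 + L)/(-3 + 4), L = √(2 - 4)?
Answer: 168 - 24*I*√2 ≈ 168.0 - 33.941*I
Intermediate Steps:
L = I*√2 (L = √(-2) = I*√2 ≈ 1.4142*I)
k(P, d) = -20 - 4*d (k(P, d) = (5 + d)*(-4) = -20 - 4*d)
Z = -7 + I*√2 (Z = (-7 + I*√2)/(-3 + 4) = (-7 + I*√2)/1 = (-7 + I*√2)*1 = -7 + I*√2 ≈ -7.0 + 1.4142*I)
k(2, 1)*Z = (-20 - 4*1)*(-7 + I*√2) = (-20 - 4)*(-7 + I*√2) = -24*(-7 + I*√2) = 168 - 24*I*√2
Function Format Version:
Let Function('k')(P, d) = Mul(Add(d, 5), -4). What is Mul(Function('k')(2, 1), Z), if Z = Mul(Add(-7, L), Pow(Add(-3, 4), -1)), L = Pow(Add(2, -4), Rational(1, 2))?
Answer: Add(168, Mul(-24, I, Pow(2, Rational(1, 2)))) ≈ Add(168.00, Mul(-33.941, I))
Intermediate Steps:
L = Mul(I, Pow(2, Rational(1, 2))) (L = Pow(-2, Rational(1, 2)) = Mul(I, Pow(2, Rational(1, 2))) ≈ Mul(1.4142, I))
Function('k')(P, d) = Add(-20, Mul(-4, d)) (Function('k')(P, d) = Mul(Add(5, d), -4) = Add(-20, Mul(-4, d)))
Z = Add(-7, Mul(I, Pow(2, Rational(1, 2)))) (Z = Mul(Add(-7, Mul(I, Pow(2, Rational(1, 2)))), Pow(Add(-3, 4), -1)) = Mul(Add(-7, Mul(I, Pow(2, Rational(1, 2)))), Pow(1, -1)) = Mul(Add(-7, Mul(I, Pow(2, Rational(1, 2)))), 1) = Add(-7, Mul(I, Pow(2, Rational(1, 2)))) ≈ Add(-7.0000, Mul(1.4142, I)))
Mul(Function('k')(2, 1), Z) = Mul(Add(-20, Mul(-4, 1)), Add(-7, Mul(I, Pow(2, Rational(1, 2))))) = Mul(Add(-20, -4), Add(-7, Mul(I, Pow(2, Rational(1, 2))))) = Mul(-24, Add(-7, Mul(I, Pow(2, Rational(1, 2))))) = Add(168, Mul(-24, I, Pow(2, Rational(1, 2))))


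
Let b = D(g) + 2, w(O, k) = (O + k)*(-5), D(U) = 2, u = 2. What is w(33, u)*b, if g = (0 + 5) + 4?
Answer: -700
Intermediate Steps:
g = 9 (g = 5 + 4 = 9)
w(O, k) = -5*O - 5*k
b = 4 (b = 2 + 2 = 4)
w(33, u)*b = (-5*33 - 5*2)*4 = (-165 - 10)*4 = -175*4 = -700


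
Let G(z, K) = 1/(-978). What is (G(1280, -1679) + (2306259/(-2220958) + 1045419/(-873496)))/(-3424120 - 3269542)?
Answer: 1060720056833029/3175001307335605371312 ≈ 3.3408e-7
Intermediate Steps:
G(z, K) = -1/978
(G(1280, -1679) + (2306259/(-2220958) + 1045419/(-873496)))/(-3424120 - 3269542) = (-1/978 + (2306259/(-2220958) + 1045419/(-873496)))/(-3424120 - 3269542) = (-1/978 + (2306259*(-1/2220958) + 1045419*(-1/873496)))/(-6693662) = (-1/978 + (-2306259/2220958 - 1045419/873496))*(-1/6693662) = (-1/978 - 2168169851433/969998964584)*(-1/6693662) = -1060720056833029/474329493681576*(-1/6693662) = 1060720056833029/3175001307335605371312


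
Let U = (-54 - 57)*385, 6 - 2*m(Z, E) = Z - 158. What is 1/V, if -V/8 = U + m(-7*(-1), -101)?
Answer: 1/341252 ≈ 2.9304e-6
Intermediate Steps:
m(Z, E) = 82 - Z/2 (m(Z, E) = 3 - (Z - 158)/2 = 3 - (-158 + Z)/2 = 3 + (79 - Z/2) = 82 - Z/2)
U = -42735 (U = -111*385 = -42735)
V = 341252 (V = -8*(-42735 + (82 - (-7)*(-1)/2)) = -8*(-42735 + (82 - 1/2*7)) = -8*(-42735 + (82 - 7/2)) = -8*(-42735 + 157/2) = -8*(-85313/2) = 341252)
1/V = 1/341252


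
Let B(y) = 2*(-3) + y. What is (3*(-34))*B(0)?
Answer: 612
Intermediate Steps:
B(y) = -6 + y
(3*(-34))*B(0) = (3*(-34))*(-6 + 0) = -102*(-6) = 612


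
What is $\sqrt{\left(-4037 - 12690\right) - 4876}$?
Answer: $i \sqrt{21603} \approx 146.98 i$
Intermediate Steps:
$\sqrt{\left(-4037 - 12690\right) - 4876} = \sqrt{-16727 - 4876} = \sqrt{-21603} = i \sqrt{21603}$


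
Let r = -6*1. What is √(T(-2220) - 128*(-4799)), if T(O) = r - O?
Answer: √616486 ≈ 785.17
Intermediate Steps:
r = -6
T(O) = -6 - O
√(T(-2220) - 128*(-4799)) = √((-6 - 1*(-2220)) - 128*(-4799)) = √((-6 + 2220) + 614272) = √(2214 + 614272) = √616486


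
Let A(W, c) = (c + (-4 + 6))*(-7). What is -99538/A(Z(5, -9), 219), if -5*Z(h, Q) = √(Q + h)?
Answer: 99538/1547 ≈ 64.343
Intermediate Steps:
Z(h, Q) = -√(Q + h)/5
A(W, c) = -14 - 7*c (A(W, c) = (c + 2)*(-7) = (2 + c)*(-7) = -14 - 7*c)
-99538/A(Z(5, -9), 219) = -99538/(-14 - 7*219) = -99538/(-14 - 1533) = -99538/(-1547) = -99538*(-1/1547) = 99538/1547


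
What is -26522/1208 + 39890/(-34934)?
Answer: -243676667/10550068 ≈ -23.097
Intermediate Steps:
-26522/1208 + 39890/(-34934) = -26522*1/1208 + 39890*(-1/34934) = -13261/604 - 19945/17467 = -243676667/10550068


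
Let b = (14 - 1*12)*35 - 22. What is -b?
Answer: -48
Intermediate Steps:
b = 48 (b = (14 - 12)*35 - 22 = 2*35 - 22 = 70 - 22 = 48)
-b = -1*48 = -48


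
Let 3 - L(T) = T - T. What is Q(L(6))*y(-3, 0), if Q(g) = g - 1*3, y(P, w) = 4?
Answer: 0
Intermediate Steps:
L(T) = 3 (L(T) = 3 - (T - T) = 3 - 1*0 = 3 + 0 = 3)
Q(g) = -3 + g (Q(g) = g - 3 = -3 + g)
Q(L(6))*y(-3, 0) = (-3 + 3)*4 = 0*4 = 0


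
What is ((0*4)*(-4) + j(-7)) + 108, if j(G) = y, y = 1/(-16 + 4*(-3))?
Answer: 3023/28 ≈ 107.96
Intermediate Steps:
y = -1/28 (y = 1/(-16 - 12) = 1/(-28) = -1/28 ≈ -0.035714)
j(G) = -1/28
((0*4)*(-4) + j(-7)) + 108 = ((0*4)*(-4) - 1/28) + 108 = (0*(-4) - 1/28) + 108 = (0 - 1/28) + 108 = -1/28 + 108 = 3023/28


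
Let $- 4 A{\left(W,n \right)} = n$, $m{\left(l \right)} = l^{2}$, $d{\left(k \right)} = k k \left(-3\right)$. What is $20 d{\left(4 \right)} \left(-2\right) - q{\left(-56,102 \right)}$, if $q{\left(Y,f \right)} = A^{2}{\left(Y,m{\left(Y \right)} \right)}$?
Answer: $-612736$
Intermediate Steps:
$d{\left(k \right)} = - 3 k^{2}$ ($d{\left(k \right)} = k^{2} \left(-3\right) = - 3 k^{2}$)
$A{\left(W,n \right)} = - \frac{n}{4}$
$q{\left(Y,f \right)} = \frac{Y^{4}}{16}$ ($q{\left(Y,f \right)} = \left(- \frac{Y^{2}}{4}\right)^{2} = \frac{Y^{4}}{16}$)
$20 d{\left(4 \right)} \left(-2\right) - q{\left(-56,102 \right)} = 20 \left(- 3 \cdot 4^{2}\right) \left(-2\right) - \frac{\left(-56\right)^{4}}{16} = 20 \left(\left(-3\right) 16\right) \left(-2\right) - \frac{1}{16} \cdot 9834496 = 20 \left(-48\right) \left(-2\right) - 614656 = \left(-960\right) \left(-2\right) - 614656 = 1920 - 614656 = -612736$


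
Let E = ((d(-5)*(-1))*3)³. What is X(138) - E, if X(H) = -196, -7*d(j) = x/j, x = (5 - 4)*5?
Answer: -67201/343 ≈ -195.92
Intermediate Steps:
x = 5 (x = 1*5 = 5)
d(j) = -5/(7*j)
E = -27/343 (E = ((-5/7/(-5)*(-1))*3)³ = ((-5/7*(-⅕)*(-1))*3)³ = (((⅐)*(-1))*3)³ = (-⅐*3)³ = (-3/7)³ = -27/343 ≈ -0.078717)
X(138) - E = -196 - 1*(-27/343) = -196 + 27/343 = -67201/343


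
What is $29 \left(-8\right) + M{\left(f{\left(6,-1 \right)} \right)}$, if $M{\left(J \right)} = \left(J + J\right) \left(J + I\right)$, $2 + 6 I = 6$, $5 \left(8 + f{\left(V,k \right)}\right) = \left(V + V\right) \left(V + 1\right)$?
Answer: $- \frac{4904}{75} \approx -65.387$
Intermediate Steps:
$f{\left(V,k \right)} = -8 + \frac{2 V \left(1 + V\right)}{5}$ ($f{\left(V,k \right)} = -8 + \frac{\left(V + V\right) \left(V + 1\right)}{5} = -8 + \frac{2 V \left(1 + V\right)}{5}$)
$I = \frac{2}{3}$ ($I = - \frac{1}{3} + \frac{1}{6} \cdot 6 = - \frac{1}{3} + 1 = \frac{2}{3} \approx 0.66667$)
$M{\left(J \right)} = 2 J \left(\frac{2}{3} + J\right)$ ($M{\left(J \right)} = \left(J + J\right) \left(J + \frac{2}{3}\right) = 2 J \left(\frac{2}{3} + J\right)$)
$29 \left(-8\right) + M{\left(f{\left(6,-1 \right)} \right)} = 29 \left(-8\right) + \frac{2 \left(-8 + \frac{2}{5} \cdot 6 + \frac{2 \cdot 6^{2}}{5}\right) \left(2 + 3 \left(-8 + \frac{2}{5} \cdot 6 + \frac{2 \cdot 6^{2}}{5}\right)\right)}{3} = -232 + \frac{2 \left(-8 + \frac{12}{5} + \frac{2}{5} \cdot 36\right) \left(2 + 3 \left(-8 + \frac{12}{5} + \frac{2}{5} \cdot 36\right)\right)}{3} = -232 + \frac{2 \left(-8 + \frac{12}{5} + \frac{72}{5}\right) \left(2 + 3 \left(-8 + \frac{12}{5} + \frac{72}{5}\right)\right)}{3} = -232 + \frac{2}{3} \cdot \frac{44}{5} \left(2 + 3 \cdot \frac{44}{5}\right) = -232 + \frac{2}{3} \cdot \frac{44}{5} \left(2 + \frac{132}{5}\right) = -232 + \frac{2}{3} \cdot \frac{44}{5} \cdot \frac{142}{5} = -232 + \frac{12496}{75} = - \frac{4904}{75}$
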